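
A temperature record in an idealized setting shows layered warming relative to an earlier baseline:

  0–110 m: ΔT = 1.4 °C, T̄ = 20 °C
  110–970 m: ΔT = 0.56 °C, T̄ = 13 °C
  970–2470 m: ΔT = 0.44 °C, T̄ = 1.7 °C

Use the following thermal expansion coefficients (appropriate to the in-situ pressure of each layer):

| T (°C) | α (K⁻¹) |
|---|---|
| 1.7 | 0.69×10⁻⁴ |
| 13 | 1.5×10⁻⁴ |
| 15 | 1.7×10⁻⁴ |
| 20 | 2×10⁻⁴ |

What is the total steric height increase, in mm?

Layer 1 at 20 °C → α = 2×10⁻⁴ K⁻¹
Layer 2 at 13 °C → α = 1.5×10⁻⁴ K⁻¹
Layer 3 at 1.7 °C → α = 0.69×10⁻⁴ K⁻¹
0–110 m: 110 × 1.4 × 2×10⁻⁴ = 0.03080 m
860 × 1.5×10⁻⁴ × 0.56 = 0.07224 m
Layer 3: 0.44 × 1500 × 0.69×10⁻⁴ = 0.04554 m
Δh = 0.03080 + 0.07224 + 0.04554 = 0.14858 m

150 mm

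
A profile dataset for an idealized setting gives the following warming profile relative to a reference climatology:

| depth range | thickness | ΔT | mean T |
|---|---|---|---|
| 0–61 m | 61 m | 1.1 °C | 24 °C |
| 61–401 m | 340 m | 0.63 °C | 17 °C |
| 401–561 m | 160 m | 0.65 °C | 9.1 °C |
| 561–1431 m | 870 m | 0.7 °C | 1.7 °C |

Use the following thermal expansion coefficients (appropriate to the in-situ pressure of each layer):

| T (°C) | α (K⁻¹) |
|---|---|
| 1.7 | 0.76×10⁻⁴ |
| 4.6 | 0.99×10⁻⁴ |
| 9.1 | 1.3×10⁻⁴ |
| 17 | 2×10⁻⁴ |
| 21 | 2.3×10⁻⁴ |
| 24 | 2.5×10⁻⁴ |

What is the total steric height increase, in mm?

Layer 1 at 24 °C → α = 2.5×10⁻⁴ K⁻¹
Layer 2 at 17 °C → α = 2×10⁻⁴ K⁻¹
Layer 3 at 9.1 °C → α = 1.3×10⁻⁴ K⁻¹
Layer 4 at 1.7 °C → α = 0.76×10⁻⁴ K⁻¹
61 × 1.1 × 2.5×10⁻⁴ = 0.016775 m
61–401 m: 0.63 × 2×10⁻⁴ × 340 = 0.04284 m
160 × 0.65 × 1.3×10⁻⁴ = 0.01352 m
Layer 4: 870 × 0.76×10⁻⁴ × 0.7 = 0.046284 m
Δh = 0.016775 + 0.04284 + 0.01352 + 0.046284 = 0.119419 m

Δh = 120 mm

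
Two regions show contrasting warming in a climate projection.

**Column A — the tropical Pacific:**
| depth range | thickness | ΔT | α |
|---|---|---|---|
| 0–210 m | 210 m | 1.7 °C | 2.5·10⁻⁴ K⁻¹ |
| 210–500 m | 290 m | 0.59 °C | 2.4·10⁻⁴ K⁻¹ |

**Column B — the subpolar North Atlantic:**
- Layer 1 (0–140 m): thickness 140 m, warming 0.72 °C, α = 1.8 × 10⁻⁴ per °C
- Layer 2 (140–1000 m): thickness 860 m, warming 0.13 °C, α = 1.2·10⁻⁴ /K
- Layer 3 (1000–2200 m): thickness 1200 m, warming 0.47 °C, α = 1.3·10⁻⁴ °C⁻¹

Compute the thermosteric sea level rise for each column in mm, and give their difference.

A 2.5×10⁻⁴ × 1.7 × 210 = 0.08925 m
A Layer 2: 290 × 2.4×10⁻⁴ × 0.59 = 0.041064 m
A total: 0.130314 m
B 1.8×10⁻⁴ × 0.72 × 140 = 0.018144 m
B 140–1000 m: 860 × 0.13 × 1.2×10⁻⁴ = 0.013416 m
B 1000–2200 m: 0.47 × 1200 × 1.3×10⁻⁴ = 0.07332 m
B total: 0.10488 m
Difference: 0.130314 − 0.10488 = 0.025434 m

A: 130 mm; B: 100 mm; difference 25 mm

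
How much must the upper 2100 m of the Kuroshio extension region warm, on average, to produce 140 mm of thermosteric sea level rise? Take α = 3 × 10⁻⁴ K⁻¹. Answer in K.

ΔT ≈ 0.222 K

ΔT = Δh/(αH) = 0.14 / (3×10⁻⁴ × 2100) ≈ 0.2222 K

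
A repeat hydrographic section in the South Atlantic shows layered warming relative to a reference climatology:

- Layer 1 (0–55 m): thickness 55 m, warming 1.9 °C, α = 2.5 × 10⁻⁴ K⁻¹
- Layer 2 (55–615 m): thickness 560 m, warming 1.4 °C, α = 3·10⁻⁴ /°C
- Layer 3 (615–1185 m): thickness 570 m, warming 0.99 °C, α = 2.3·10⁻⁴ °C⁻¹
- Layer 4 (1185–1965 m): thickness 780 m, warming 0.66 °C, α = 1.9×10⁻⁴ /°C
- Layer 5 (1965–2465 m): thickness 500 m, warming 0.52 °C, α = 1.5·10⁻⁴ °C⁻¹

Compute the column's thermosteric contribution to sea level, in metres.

Layer 1: 1.9 × 2.5×10⁻⁴ × 55 = 0.026125 m
560 × 3×10⁻⁴ × 1.4 = 0.23520 m
615–1185 m: 2.3×10⁻⁴ × 0.99 × 570 = 0.129789 m
Layer 4: 780 × 1.9×10⁻⁴ × 0.66 = 0.097812 m
Layer 5: 0.52 × 500 × 1.5×10⁻⁴ = 0.03900 m
Δh = 0.026125 + 0.23520 + 0.129789 + 0.097812 + 0.03900 = 0.527926 m

0.53 m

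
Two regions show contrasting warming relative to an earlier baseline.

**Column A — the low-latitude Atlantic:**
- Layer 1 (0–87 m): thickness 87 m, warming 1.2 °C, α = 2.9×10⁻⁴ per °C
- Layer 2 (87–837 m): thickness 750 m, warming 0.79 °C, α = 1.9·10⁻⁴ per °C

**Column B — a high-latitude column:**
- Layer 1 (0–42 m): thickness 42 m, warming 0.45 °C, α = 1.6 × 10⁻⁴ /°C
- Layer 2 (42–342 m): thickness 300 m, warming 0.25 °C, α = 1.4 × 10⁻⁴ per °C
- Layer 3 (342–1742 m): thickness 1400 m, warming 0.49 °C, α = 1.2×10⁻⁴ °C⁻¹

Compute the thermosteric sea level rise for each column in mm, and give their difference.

Δh_A ≈ 143 mm, Δh_B ≈ 95.8 mm; difference ≈ 47.0 mm

A 1.2 × 2.9×10⁻⁴ × 87 = 0.030276 m
A 750 × 1.9×10⁻⁴ × 0.79 = 0.112575 m
A total: 0.142851 m
B 42 × 1.6×10⁻⁴ × 0.45 = 0.003024 m
B Layer 2: 1.4×10⁻⁴ × 300 × 0.25 = 0.01050 m
B Layer 3: 1.2×10⁻⁴ × 1400 × 0.49 = 0.08232 m
B total: 0.095844 m
Difference: 0.142851 − 0.095844 = 0.047007 m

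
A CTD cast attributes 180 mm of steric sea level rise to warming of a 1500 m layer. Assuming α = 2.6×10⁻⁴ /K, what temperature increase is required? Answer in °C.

0.462 °C

ΔT = Δh/(αH) = 0.18 / (2.6×10⁻⁴ × 1500) ≈ 0.4615 °C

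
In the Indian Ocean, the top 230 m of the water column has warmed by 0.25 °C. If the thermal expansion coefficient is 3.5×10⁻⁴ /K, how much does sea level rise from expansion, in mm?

Δh = 20.1 mm

Δh = αΔT·H = 3.5×10⁻⁴ × 0.25 × 230 = 0.020125 m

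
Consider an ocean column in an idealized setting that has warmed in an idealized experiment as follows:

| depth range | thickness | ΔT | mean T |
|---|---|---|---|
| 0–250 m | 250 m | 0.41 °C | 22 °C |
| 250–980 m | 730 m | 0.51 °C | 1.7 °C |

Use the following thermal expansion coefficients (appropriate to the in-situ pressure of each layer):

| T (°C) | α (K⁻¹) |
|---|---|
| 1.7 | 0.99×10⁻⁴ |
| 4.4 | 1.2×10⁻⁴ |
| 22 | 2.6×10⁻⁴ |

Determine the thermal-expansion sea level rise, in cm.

about 6.4 cm

Layer 1 at 22 °C → α = 2.6×10⁻⁴ K⁻¹
Layer 2 at 1.7 °C → α = 0.99×10⁻⁴ K⁻¹
2.6×10⁻⁴ × 0.41 × 250 = 0.02665 m
Layer 2: 0.99×10⁻⁴ × 0.51 × 730 = 0.0368577 m
Δh = 0.02665 + 0.0368577 = 0.0635077 m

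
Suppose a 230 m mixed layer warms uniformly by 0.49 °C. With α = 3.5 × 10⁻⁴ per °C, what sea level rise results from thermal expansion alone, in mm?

Δh = αΔT·H = 3.5×10⁻⁴ × 0.49 × 230 = 0.039445 m

39 mm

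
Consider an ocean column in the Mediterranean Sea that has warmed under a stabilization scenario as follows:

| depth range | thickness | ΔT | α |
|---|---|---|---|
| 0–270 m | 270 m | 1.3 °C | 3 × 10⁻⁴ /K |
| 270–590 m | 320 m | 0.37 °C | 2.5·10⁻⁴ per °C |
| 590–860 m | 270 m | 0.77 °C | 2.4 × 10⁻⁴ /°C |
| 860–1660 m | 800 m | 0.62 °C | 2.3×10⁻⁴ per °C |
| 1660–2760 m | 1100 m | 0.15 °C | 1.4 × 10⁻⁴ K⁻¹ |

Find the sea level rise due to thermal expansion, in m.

0–270 m: 270 × 3×10⁻⁴ × 1.3 = 0.10530 m
2.5×10⁻⁴ × 320 × 0.37 = 0.02960 m
0.77 × 2.4×10⁻⁴ × 270 = 0.049896 m
860–1660 m: 0.62 × 2.3×10⁻⁴ × 800 = 0.11408 m
1.4×10⁻⁴ × 0.15 × 1100 = 0.02310 m
Δh = 0.10530 + 0.02960 + 0.049896 + 0.11408 + 0.02310 = 0.321976 m

Δh = 0.322 m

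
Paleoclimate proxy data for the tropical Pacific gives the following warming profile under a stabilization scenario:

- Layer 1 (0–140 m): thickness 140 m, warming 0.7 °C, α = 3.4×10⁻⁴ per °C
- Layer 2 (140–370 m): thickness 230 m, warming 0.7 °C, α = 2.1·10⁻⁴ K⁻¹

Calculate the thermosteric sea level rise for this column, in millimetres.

Δh ≈ 67 mm

0.7 × 140 × 3.4×10⁻⁴ = 0.03332 m
140–370 m: 0.7 × 230 × 2.1×10⁻⁴ = 0.03381 m
Δh = 0.03332 + 0.03381 = 0.06713 m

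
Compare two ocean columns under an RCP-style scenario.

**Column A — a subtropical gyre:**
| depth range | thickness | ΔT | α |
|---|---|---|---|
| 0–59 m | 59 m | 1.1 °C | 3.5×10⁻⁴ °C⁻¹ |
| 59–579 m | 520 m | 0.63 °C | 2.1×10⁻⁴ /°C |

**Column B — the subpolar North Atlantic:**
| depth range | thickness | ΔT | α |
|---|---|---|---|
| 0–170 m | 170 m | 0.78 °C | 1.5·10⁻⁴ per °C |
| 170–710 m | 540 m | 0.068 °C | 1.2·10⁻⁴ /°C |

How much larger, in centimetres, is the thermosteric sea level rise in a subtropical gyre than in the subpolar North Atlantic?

Δh_A − Δh_B ≈ 6.7 cm

A 0–59 m: 3.5×10⁻⁴ × 59 × 1.1 = 0.022715 m
A 59–579 m: 2.1×10⁻⁴ × 0.63 × 520 = 0.068796 m
A total: 0.091511 m
B 170 × 1.5×10⁻⁴ × 0.78 = 0.01989 m
B 170–710 m: 540 × 1.2×10⁻⁴ × 0.068 = 0.0044064 m
B total: 0.0242964 m
Difference: 0.091511 − 0.0242964 = 0.0672146 m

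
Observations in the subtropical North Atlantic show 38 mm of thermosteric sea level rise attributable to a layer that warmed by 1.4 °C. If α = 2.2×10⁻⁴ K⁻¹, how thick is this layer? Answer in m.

H = Δh/(αΔT) = 0.038 / (2.2×10⁻⁴ × 1.4) ≈ 123.4 m

H ≈ 123 m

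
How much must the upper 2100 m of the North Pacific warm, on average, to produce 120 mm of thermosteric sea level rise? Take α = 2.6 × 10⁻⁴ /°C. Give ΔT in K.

ΔT ≈ 0.220 K

ΔT = Δh/(αH) = 0.12 / (2.6×10⁻⁴ × 2100) ≈ 0.2198 K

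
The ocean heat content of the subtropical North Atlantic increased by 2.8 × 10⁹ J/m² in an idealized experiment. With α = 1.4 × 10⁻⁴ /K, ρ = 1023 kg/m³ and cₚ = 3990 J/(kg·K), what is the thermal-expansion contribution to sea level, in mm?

96.0 mm

Δh = αQ/(ρcₚ) = 1.4×10⁻⁴ × 2.8×10⁹ / (1023 × 3990) ≈ 0.096037 m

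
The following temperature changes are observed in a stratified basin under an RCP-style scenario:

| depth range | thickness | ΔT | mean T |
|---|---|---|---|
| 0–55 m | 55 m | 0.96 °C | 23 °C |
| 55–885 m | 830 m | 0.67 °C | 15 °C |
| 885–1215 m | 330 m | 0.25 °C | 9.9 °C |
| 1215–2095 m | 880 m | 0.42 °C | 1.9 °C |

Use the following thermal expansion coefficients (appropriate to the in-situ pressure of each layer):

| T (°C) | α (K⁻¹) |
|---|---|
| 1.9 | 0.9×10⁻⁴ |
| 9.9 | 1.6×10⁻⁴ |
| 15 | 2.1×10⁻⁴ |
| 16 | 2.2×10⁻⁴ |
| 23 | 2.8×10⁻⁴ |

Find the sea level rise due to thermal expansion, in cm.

Layer 1 at 23 °C → α = 2.8×10⁻⁴ K⁻¹
Layer 2 at 15 °C → α = 2.1×10⁻⁴ K⁻¹
Layer 3 at 9.9 °C → α = 1.6×10⁻⁴ K⁻¹
Layer 4 at 1.9 °C → α = 0.9×10⁻⁴ K⁻¹
Layer 1: 55 × 0.96 × 2.8×10⁻⁴ = 0.014784 m
830 × 0.67 × 2.1×10⁻⁴ = 0.116781 m
1.6×10⁻⁴ × 0.25 × 330 = 0.01320 m
0.42 × 0.9×10⁻⁴ × 880 = 0.033264 m
Δh = 0.014784 + 0.116781 + 0.01320 + 0.033264 = 0.178029 m

17.8 cm of thermosteric rise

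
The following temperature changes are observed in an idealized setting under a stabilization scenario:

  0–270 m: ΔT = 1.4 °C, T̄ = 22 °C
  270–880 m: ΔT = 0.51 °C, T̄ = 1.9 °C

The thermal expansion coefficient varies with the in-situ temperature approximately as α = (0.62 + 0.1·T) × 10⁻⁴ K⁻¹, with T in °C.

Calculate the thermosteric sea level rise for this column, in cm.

Δh ≈ 13 cm

Layer 1: α = (0.62 + 0.1×22)×10⁻⁴ = 2.82×10⁻⁴ K⁻¹
Layer 2: α = (0.62 + 0.1×1.9)×10⁻⁴ = 0.81×10⁻⁴ K⁻¹
0–270 m: 1.4 × 270 × 2.82×10⁻⁴ = 0.106596 m
270–880 m: 610 × 0.81×10⁻⁴ × 0.51 = 0.0251991 m
Δh = 0.106596 + 0.0251991 = 0.1317951 m ≈ 13 cm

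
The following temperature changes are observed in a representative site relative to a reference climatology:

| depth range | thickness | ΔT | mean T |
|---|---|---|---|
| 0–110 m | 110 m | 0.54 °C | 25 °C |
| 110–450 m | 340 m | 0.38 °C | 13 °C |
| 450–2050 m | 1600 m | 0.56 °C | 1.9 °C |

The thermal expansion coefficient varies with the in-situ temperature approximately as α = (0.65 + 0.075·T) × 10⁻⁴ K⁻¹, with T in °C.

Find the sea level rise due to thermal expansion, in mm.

Layer 1: α = (0.65 + 0.075×25)×10⁻⁴ = 2.525×10⁻⁴ K⁻¹
Layer 2: α = (0.65 + 0.075×13)×10⁻⁴ = 1.625×10⁻⁴ K⁻¹
Layer 3: α = (0.65 + 0.075×1.9)×10⁻⁴ = 0.7925×10⁻⁴ K⁻¹
110 × 0.54 × 2.525×10⁻⁴ = 0.0149985 m
110–450 m: 340 × 1.625×10⁻⁴ × 0.38 = 0.020995 m
0.7925×10⁻⁴ × 1600 × 0.56 = 0.071008 m
Δh = 0.0149985 + 0.020995 + 0.071008 = 0.1070015 m

Δh = 110 mm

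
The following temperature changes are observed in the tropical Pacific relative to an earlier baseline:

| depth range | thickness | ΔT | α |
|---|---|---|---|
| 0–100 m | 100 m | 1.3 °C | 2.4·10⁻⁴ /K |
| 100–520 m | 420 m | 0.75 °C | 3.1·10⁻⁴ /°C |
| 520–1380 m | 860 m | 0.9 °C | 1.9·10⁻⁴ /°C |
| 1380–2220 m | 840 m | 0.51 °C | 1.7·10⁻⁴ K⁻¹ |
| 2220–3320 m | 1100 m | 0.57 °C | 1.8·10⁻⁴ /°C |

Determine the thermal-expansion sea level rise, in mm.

0–100 m: 1.3 × 2.4×10⁻⁴ × 100 = 0.03120 m
Layer 2: 0.75 × 420 × 3.1×10⁻⁴ = 0.09765 m
520–1380 m: 1.9×10⁻⁴ × 0.9 × 860 = 0.14706 m
Layer 4: 1.7×10⁻⁴ × 0.51 × 840 = 0.072828 m
1100 × 0.57 × 1.8×10⁻⁴ = 0.11286 m
Δh = 0.03120 + 0.09765 + 0.14706 + 0.072828 + 0.11286 = 0.461598 m ≈ 460 mm

Δh = 460 mm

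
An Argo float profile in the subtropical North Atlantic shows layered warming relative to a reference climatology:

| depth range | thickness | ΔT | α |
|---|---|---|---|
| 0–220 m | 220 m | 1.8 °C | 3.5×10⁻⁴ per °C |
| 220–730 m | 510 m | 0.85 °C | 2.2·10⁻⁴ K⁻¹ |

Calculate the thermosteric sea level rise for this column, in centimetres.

about 23.4 cm

0–220 m: 3.5×10⁻⁴ × 1.8 × 220 = 0.13860 m
0.85 × 510 × 2.2×10⁻⁴ = 0.09537 m
Δh = 0.13860 + 0.09537 = 0.23397 m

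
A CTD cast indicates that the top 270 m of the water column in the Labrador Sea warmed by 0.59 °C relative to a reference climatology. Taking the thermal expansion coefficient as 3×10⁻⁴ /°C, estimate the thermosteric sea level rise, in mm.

47.8 mm

Δh = αΔT·H = 3×10⁻⁴ × 0.59 × 270 = 0.04779 m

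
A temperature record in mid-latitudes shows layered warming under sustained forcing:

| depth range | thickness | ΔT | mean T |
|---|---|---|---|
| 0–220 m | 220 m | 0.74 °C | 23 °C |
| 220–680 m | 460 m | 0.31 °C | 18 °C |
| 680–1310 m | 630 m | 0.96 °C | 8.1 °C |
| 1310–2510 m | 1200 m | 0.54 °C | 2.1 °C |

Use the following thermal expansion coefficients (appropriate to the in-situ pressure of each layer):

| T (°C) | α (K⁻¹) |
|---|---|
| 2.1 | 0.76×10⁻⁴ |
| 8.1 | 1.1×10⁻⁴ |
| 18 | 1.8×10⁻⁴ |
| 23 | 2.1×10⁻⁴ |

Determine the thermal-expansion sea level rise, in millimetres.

Layer 1 at 23 °C → α = 2.1×10⁻⁴ K⁻¹
Layer 2 at 18 °C → α = 1.8×10⁻⁴ K⁻¹
Layer 3 at 8.1 °C → α = 1.1×10⁻⁴ K⁻¹
Layer 4 at 2.1 °C → α = 0.76×10⁻⁴ K⁻¹
0–220 m: 220 × 2.1×10⁻⁴ × 0.74 = 0.034188 m
0.31 × 460 × 1.8×10⁻⁴ = 0.025668 m
1.1×10⁻⁴ × 0.96 × 630 = 0.066528 m
1310–2510 m: 1200 × 0.54 × 0.76×10⁻⁴ = 0.049248 m
Δh = 0.034188 + 0.025668 + 0.066528 + 0.049248 = 0.175632 m ≈ 176 mm

Δh = 176 mm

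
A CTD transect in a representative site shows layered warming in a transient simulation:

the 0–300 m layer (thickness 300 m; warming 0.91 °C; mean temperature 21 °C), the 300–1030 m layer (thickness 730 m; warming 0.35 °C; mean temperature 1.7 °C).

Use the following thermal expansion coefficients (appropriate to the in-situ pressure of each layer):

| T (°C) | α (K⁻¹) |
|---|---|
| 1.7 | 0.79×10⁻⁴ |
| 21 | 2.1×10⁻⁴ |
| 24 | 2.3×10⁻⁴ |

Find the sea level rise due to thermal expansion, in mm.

about 77.5 mm

Layer 1 at 21 °C → α = 2.1×10⁻⁴ K⁻¹
Layer 2 at 1.7 °C → α = 0.79×10⁻⁴ K⁻¹
0.91 × 300 × 2.1×10⁻⁴ = 0.05733 m
Layer 2: 0.35 × 730 × 0.79×10⁻⁴ = 0.0201845 m
Δh = 0.05733 + 0.0201845 = 0.0775145 m ≈ 77.5 mm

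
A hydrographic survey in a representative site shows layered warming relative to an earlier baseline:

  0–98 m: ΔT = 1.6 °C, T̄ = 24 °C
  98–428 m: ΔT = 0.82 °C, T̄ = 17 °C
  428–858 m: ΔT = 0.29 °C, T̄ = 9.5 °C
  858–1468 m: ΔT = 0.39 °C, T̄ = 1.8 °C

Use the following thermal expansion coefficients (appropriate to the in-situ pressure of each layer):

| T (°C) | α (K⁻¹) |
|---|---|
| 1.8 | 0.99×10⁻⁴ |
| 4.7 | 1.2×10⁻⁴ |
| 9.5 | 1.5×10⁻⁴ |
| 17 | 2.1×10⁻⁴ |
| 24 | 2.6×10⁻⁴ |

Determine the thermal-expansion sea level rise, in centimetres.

Layer 1 at 24 °C → α = 2.6×10⁻⁴ K⁻¹
Layer 2 at 17 °C → α = 2.1×10⁻⁴ K⁻¹
Layer 3 at 9.5 °C → α = 1.5×10⁻⁴ K⁻¹
Layer 4 at 1.8 °C → α = 0.99×10⁻⁴ K⁻¹
Layer 1: 1.6 × 2.6×10⁻⁴ × 98 = 0.040768 m
98–428 m: 330 × 2.1×10⁻⁴ × 0.82 = 0.056826 m
430 × 0.29 × 1.5×10⁻⁴ = 0.018705 m
Layer 4: 0.99×10⁻⁴ × 610 × 0.39 = 0.0235521 m
Δh = 0.040768 + 0.056826 + 0.018705 + 0.0235521 = 0.1398511 m

Δh = 14 cm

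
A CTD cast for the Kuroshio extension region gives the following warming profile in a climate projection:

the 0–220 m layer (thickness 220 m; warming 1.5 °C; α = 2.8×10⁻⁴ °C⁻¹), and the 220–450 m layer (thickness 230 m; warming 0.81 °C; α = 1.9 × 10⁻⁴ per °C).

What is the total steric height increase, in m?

Δh = 0.128 m

0–220 m: 2.8×10⁻⁴ × 220 × 1.5 = 0.09240 m
1.9×10⁻⁴ × 0.81 × 230 = 0.035397 m
Δh = 0.09240 + 0.035397 = 0.127797 m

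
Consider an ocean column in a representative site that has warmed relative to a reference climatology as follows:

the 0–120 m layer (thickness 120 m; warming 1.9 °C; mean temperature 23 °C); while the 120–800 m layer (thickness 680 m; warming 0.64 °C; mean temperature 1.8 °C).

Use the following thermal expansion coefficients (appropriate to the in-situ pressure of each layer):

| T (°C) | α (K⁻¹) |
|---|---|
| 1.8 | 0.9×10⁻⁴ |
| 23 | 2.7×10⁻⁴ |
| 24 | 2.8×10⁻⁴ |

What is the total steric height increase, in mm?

Layer 1 at 23 °C → α = 2.7×10⁻⁴ K⁻¹
Layer 2 at 1.8 °C → α = 0.9×10⁻⁴ K⁻¹
120 × 2.7×10⁻⁴ × 1.9 = 0.06156 m
0.64 × 680 × 0.9×10⁻⁴ = 0.039168 m
Δh = 0.06156 + 0.039168 = 0.100728 m

101 mm of thermosteric rise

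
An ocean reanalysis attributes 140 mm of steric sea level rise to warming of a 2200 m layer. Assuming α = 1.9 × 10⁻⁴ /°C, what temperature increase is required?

ΔT = Δh/(αH) = 0.14 / (1.9×10⁻⁴ × 2200) ≈ 0.3349 °C

ΔT ≈ 0.33 °C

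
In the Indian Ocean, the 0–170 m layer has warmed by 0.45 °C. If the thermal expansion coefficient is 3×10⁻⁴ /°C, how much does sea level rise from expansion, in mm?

about 23.0 mm

Δh = αΔT·H = 3×10⁻⁴ × 0.45 × 170 = 0.02295 m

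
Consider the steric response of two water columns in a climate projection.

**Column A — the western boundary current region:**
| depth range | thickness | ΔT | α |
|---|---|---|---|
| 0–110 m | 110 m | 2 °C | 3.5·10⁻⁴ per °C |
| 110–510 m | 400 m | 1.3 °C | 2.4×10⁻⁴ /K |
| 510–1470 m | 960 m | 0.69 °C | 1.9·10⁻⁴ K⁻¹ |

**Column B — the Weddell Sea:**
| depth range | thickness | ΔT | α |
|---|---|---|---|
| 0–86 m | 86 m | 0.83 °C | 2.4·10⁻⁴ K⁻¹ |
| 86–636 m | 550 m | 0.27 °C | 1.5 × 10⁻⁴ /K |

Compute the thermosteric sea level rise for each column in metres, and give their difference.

A: 0.33 m; B: 0.039 m; difference 0.29 m

A 0–110 m: 110 × 3.5×10⁻⁴ × 2 = 0.07700 m
A 110–510 m: 1.3 × 2.4×10⁻⁴ × 400 = 0.12480 m
A 510–1470 m: 960 × 1.9×10⁻⁴ × 0.69 = 0.125856 m
A total: 0.327656 m
B 86 × 2.4×10⁻⁴ × 0.83 = 0.0171312 m
B 1.5×10⁻⁴ × 550 × 0.27 = 0.022275 m
B total: 0.0394062 m
Difference: 0.327656 − 0.0394062 = 0.2882498 m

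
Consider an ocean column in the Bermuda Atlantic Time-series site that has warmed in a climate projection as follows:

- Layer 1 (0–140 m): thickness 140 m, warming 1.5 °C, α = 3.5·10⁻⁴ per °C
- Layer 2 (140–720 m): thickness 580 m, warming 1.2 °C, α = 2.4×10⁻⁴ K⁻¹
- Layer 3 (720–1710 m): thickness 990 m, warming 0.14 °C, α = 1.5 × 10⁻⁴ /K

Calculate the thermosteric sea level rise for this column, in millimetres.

261 mm of thermosteric rise

0–140 m: 140 × 1.5 × 3.5×10⁻⁴ = 0.07350 m
580 × 1.2 × 2.4×10⁻⁴ = 0.16704 m
990 × 0.14 × 1.5×10⁻⁴ = 0.02079 m
Δh = 0.07350 + 0.16704 + 0.02079 = 0.26133 m ≈ 261 mm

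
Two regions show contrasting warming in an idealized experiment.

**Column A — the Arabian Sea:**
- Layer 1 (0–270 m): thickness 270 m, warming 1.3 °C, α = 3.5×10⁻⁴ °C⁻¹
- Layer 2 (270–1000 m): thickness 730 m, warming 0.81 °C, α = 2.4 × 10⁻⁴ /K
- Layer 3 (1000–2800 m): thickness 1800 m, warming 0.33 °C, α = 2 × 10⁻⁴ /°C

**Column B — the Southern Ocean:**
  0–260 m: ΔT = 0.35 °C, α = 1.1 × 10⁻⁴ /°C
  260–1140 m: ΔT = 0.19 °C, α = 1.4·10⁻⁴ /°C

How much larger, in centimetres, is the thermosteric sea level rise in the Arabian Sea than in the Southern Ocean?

A Layer 1: 270 × 1.3 × 3.5×10⁻⁴ = 0.12285 m
A 270–1000 m: 2.4×10⁻⁴ × 0.81 × 730 = 0.141912 m
A 2×10⁻⁴ × 1800 × 0.33 = 0.11880 m
A total: 0.383562 m
B 0–260 m: 1.1×10⁻⁴ × 0.35 × 260 = 0.01001 m
B Layer 2: 880 × 1.4×10⁻⁴ × 0.19 = 0.023408 m
B total: 0.033418 m
Difference: 0.383562 − 0.033418 = 0.350144 m

35.0 cm larger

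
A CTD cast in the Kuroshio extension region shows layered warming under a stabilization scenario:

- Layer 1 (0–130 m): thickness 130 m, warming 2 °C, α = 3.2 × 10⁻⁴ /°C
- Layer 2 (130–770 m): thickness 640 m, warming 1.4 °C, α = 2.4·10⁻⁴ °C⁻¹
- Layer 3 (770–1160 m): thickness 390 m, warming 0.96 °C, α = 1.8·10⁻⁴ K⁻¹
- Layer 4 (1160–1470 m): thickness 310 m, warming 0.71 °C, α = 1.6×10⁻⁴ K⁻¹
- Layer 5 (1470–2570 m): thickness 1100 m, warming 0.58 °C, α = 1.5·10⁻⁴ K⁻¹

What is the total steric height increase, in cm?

49.7 cm

0–130 m: 2 × 130 × 3.2×10⁻⁴ = 0.08320 m
Layer 2: 2.4×10⁻⁴ × 640 × 1.4 = 0.21504 m
Layer 3: 1.8×10⁻⁴ × 390 × 0.96 = 0.067392 m
1160–1470 m: 1.6×10⁻⁴ × 0.71 × 310 = 0.035216 m
1470–2570 m: 0.58 × 1100 × 1.5×10⁻⁴ = 0.09570 m
Δh = 0.08320 + 0.21504 + 0.067392 + 0.035216 + 0.09570 = 0.496548 m ≈ 49.7 cm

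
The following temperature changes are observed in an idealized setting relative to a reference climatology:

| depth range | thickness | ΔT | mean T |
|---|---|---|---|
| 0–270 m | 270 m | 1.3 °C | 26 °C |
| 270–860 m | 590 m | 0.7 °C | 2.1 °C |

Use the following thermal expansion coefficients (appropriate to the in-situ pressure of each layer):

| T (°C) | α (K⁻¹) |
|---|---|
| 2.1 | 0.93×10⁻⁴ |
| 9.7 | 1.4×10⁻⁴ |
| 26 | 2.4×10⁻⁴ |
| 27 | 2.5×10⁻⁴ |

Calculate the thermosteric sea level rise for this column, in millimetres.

Δh = 123 mm

Layer 1 at 26 °C → α = 2.4×10⁻⁴ K⁻¹
Layer 2 at 2.1 °C → α = 0.93×10⁻⁴ K⁻¹
1.3 × 2.4×10⁻⁴ × 270 = 0.08424 m
Layer 2: 0.7 × 0.93×10⁻⁴ × 590 = 0.038409 m
Δh = 0.08424 + 0.038409 = 0.122649 m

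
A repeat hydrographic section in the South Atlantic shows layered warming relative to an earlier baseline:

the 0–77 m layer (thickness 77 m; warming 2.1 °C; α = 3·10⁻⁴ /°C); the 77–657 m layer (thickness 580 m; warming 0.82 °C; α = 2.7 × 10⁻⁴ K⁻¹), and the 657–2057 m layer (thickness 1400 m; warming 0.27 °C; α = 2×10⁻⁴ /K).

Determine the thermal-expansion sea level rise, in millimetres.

Layer 1: 2.1 × 3×10⁻⁴ × 77 = 0.04851 m
580 × 2.7×10⁻⁴ × 0.82 = 0.128412 m
2×10⁻⁴ × 0.27 × 1400 = 0.07560 m
Δh = 0.04851 + 0.128412 + 0.07560 = 0.252522 m ≈ 253 mm

253 mm of thermosteric rise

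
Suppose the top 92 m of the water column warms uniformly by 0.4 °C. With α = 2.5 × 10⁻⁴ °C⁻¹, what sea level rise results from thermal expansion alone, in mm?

Δh = αΔT·H = 2.5×10⁻⁴ × 0.4 × 92 = 0.00920 m

about 9.20 mm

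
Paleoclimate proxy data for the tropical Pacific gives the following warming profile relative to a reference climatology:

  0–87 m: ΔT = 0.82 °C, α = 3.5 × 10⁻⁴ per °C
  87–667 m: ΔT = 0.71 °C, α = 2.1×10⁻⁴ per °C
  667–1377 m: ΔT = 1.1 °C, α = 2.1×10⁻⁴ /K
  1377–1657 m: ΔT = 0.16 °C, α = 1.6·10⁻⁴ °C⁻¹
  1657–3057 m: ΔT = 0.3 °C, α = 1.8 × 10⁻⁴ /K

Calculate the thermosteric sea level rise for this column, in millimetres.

Δh = 360 mm

Layer 1: 87 × 3.5×10⁻⁴ × 0.82 = 0.024969 m
2.1×10⁻⁴ × 580 × 0.71 = 0.086478 m
Layer 3: 1.1 × 710 × 2.1×10⁻⁴ = 0.16401 m
280 × 0.16 × 1.6×10⁻⁴ = 0.007168 m
Layer 5: 1.8×10⁻⁴ × 1400 × 0.3 = 0.07560 m
Δh = 0.024969 + 0.086478 + 0.16401 + 0.007168 + 0.07560 = 0.358225 m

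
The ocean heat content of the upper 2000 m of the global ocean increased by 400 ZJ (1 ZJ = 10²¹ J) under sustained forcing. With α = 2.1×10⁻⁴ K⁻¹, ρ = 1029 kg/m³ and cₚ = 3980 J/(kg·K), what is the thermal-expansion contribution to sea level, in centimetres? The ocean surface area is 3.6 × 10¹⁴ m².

Per unit area: Q = 400×10²¹ / (3.6×10¹⁴) ≈ 1.111×10⁹ J/m²
Δh = αQ/(ρcₚ) = 2.1×10⁻⁴ × 1.111×10⁹ / (1029 × 3980) ≈ 0.056969 m

5.7 cm of thermosteric rise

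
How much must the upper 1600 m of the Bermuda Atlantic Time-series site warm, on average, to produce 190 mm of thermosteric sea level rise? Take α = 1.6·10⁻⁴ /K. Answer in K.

about 0.74 K

ΔT = Δh/(αH) = 0.19 / (1.6×10⁻⁴ × 1600) ≈ 0.7422 K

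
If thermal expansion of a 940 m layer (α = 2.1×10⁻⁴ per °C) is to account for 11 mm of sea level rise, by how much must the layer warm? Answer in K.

about 0.0557 K

ΔT = Δh/(αH) = 0.011 / (2.1×10⁻⁴ × 940) ≈ 0.05572 K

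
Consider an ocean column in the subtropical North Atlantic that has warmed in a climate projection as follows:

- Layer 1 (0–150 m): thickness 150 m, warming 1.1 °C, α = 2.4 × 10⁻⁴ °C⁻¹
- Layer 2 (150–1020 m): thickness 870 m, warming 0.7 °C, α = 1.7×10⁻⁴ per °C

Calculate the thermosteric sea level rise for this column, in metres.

0–150 m: 150 × 1.1 × 2.4×10⁻⁴ = 0.03960 m
Layer 2: 1.7×10⁻⁴ × 0.7 × 870 = 0.10353 m
Δh = 0.03960 + 0.10353 = 0.14313 m

Δh ≈ 0.143 m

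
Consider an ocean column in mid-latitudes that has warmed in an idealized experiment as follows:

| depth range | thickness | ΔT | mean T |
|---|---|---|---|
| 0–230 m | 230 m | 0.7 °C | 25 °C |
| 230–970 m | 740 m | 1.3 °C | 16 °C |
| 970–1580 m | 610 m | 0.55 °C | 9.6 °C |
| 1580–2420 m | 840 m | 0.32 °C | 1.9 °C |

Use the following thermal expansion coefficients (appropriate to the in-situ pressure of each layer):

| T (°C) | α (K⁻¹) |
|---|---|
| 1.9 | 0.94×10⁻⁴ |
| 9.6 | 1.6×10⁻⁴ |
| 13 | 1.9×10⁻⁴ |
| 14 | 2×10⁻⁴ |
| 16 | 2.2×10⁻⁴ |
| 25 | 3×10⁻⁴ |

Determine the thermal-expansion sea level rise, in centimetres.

Layer 1 at 25 °C → α = 3×10⁻⁴ K⁻¹
Layer 2 at 16 °C → α = 2.2×10⁻⁴ K⁻¹
Layer 3 at 9.6 °C → α = 1.6×10⁻⁴ K⁻¹
Layer 4 at 1.9 °C → α = 0.94×10⁻⁴ K⁻¹
Layer 1: 230 × 3×10⁻⁴ × 0.7 = 0.04830 m
2.2×10⁻⁴ × 1.3 × 740 = 0.21164 m
1.6×10⁻⁴ × 610 × 0.55 = 0.05368 m
840 × 0.32 × 0.94×10⁻⁴ = 0.0252672 m
Δh = 0.04830 + 0.21164 + 0.05368 + 0.0252672 = 0.3388872 m

33.9 cm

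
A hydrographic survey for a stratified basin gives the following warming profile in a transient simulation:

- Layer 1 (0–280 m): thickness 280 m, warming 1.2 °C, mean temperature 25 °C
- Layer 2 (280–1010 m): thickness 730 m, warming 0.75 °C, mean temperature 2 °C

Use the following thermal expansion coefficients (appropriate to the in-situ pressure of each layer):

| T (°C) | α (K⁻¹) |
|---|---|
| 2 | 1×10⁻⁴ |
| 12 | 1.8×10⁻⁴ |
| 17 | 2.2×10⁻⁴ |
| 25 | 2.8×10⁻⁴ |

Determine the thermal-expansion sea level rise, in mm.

about 149 mm

Layer 1 at 25 °C → α = 2.8×10⁻⁴ K⁻¹
Layer 2 at 2 °C → α = 1×10⁻⁴ K⁻¹
1.2 × 280 × 2.8×10⁻⁴ = 0.09408 m
Layer 2: 1×10⁻⁴ × 0.75 × 730 = 0.05475 m
Δh = 0.09408 + 0.05475 = 0.14883 m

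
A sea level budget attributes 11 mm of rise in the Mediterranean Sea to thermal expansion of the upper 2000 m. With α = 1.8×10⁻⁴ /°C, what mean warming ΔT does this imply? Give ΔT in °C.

ΔT = Δh/(αH) = 0.011 / (1.8×10⁻⁴ × 2000) ≈ 0.03056 °C

0.031 °C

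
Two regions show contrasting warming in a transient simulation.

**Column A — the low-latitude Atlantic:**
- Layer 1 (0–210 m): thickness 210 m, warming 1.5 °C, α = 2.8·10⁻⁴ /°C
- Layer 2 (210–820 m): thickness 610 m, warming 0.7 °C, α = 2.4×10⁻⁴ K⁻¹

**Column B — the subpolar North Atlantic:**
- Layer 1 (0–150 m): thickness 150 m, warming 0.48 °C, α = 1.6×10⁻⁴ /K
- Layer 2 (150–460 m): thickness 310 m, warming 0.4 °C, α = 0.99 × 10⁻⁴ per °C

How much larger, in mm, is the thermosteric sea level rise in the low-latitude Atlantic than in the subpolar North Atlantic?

A Layer 1: 2.8×10⁻⁴ × 210 × 1.5 = 0.08820 m
A 0.7 × 2.4×10⁻⁴ × 610 = 0.10248 m
A total: 0.19068 m
B 150 × 0.48 × 1.6×10⁻⁴ = 0.01152 m
B 0.4 × 0.99×10⁻⁴ × 310 = 0.012276 m
B total: 0.023796 m
Difference: 0.19068 − 0.023796 = 0.166884 m

170 mm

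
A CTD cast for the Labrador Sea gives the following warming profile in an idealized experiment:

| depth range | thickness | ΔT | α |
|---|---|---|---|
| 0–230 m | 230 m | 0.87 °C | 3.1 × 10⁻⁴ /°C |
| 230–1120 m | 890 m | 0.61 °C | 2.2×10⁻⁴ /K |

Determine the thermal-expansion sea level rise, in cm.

about 18.1 cm

230 × 3.1×10⁻⁴ × 0.87 = 0.062031 m
Layer 2: 890 × 0.61 × 2.2×10⁻⁴ = 0.119438 m
Δh = 0.062031 + 0.119438 = 0.181469 m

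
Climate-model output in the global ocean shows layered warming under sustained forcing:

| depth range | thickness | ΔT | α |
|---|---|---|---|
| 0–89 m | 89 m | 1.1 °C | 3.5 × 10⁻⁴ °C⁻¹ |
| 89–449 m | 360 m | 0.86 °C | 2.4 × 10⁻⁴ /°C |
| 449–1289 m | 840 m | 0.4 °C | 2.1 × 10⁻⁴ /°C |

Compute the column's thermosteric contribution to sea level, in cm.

Layer 1: 3.5×10⁻⁴ × 89 × 1.1 = 0.034265 m
89–449 m: 360 × 2.4×10⁻⁴ × 0.86 = 0.074304 m
Layer 3: 0.4 × 2.1×10⁻⁴ × 840 = 0.07056 m
Δh = 0.034265 + 0.074304 + 0.07056 = 0.179129 m

Δh ≈ 17.9 cm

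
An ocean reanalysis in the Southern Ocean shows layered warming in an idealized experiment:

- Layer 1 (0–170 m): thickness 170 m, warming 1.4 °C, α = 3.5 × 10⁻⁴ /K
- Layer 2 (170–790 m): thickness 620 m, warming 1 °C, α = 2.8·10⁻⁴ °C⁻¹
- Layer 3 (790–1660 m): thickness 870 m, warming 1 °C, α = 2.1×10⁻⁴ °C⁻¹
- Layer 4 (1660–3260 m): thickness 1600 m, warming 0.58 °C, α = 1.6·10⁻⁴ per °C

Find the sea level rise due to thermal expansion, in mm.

0–170 m: 170 × 1.4 × 3.5×10⁻⁴ = 0.08330 m
170–790 m: 1 × 620 × 2.8×10⁻⁴ = 0.17360 m
Layer 3: 870 × 2.1×10⁻⁴ × 1 = 0.18270 m
1660–3260 m: 1600 × 0.58 × 1.6×10⁻⁴ = 0.14848 m
Δh = 0.08330 + 0.17360 + 0.18270 + 0.14848 = 0.58808 m

590 mm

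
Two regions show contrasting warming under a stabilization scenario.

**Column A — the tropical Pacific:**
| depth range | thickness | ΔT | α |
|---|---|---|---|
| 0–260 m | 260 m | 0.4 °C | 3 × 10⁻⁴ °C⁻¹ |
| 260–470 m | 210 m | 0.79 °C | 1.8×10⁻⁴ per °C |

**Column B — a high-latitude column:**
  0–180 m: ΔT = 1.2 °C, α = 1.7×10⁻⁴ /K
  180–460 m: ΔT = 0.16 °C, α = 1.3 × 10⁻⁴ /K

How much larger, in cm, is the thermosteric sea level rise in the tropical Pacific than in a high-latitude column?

1.85 cm

A 260 × 0.4 × 3×10⁻⁴ = 0.03120 m
A Layer 2: 0.79 × 1.8×10⁻⁴ × 210 = 0.029862 m
A total: 0.061062 m
B 180 × 1.7×10⁻⁴ × 1.2 = 0.03672 m
B Layer 2: 0.16 × 1.3×10⁻⁴ × 280 = 0.005824 m
B total: 0.042544 m
Difference: 0.061062 − 0.042544 = 0.018518 m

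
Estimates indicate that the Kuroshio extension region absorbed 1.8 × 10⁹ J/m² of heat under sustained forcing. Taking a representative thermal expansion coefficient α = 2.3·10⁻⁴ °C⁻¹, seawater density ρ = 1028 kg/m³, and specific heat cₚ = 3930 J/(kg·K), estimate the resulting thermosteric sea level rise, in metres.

Δh = αQ/(ρcₚ) = 2.3×10⁻⁴ × 1.8×10⁹ / (1028 × 3930) ≈ 0.10247 m

0.102 m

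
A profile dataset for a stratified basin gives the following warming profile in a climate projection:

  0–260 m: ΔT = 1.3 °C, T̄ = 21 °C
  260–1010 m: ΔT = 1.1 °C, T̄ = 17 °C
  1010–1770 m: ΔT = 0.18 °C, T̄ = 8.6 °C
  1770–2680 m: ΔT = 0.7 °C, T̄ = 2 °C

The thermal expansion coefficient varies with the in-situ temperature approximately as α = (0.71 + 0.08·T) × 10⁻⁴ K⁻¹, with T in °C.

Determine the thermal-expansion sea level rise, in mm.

Layer 1: α = (0.71 + 0.08×21)×10⁻⁴ = 2.39×10⁻⁴ K⁻¹
Layer 2: α = (0.71 + 0.08×17)×10⁻⁴ = 2.07×10⁻⁴ K⁻¹
Layer 3: α = (0.71 + 0.08×8.6)×10⁻⁴ = 1.398×10⁻⁴ K⁻¹
Layer 4: α = (0.71 + 0.08×2)×10⁻⁴ = 0.87×10⁻⁴ K⁻¹
Layer 1: 2.39×10⁻⁴ × 1.3 × 260 = 0.080782 m
2.07×10⁻⁴ × 750 × 1.1 = 0.170775 m
1010–1770 m: 760 × 0.18 × 1.398×10⁻⁴ = 0.01912464 m
910 × 0.7 × 0.87×10⁻⁴ = 0.055419 m
Δh = 0.080782 + 0.170775 + 0.01912464 + 0.055419 = 0.32610064 m

Δh = 330 mm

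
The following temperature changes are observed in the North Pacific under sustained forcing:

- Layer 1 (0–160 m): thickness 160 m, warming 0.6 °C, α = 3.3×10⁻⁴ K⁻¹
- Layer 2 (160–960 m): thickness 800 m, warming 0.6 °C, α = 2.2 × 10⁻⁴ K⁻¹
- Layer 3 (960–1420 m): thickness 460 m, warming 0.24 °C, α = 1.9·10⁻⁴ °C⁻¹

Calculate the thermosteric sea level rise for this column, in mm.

Layer 1: 0.6 × 160 × 3.3×10⁻⁴ = 0.03168 m
Layer 2: 0.6 × 800 × 2.2×10⁻⁴ = 0.10560 m
960–1420 m: 460 × 1.9×10⁻⁴ × 0.24 = 0.020976 m
Δh = 0.03168 + 0.10560 + 0.020976 = 0.158256 m

Δh = 158 mm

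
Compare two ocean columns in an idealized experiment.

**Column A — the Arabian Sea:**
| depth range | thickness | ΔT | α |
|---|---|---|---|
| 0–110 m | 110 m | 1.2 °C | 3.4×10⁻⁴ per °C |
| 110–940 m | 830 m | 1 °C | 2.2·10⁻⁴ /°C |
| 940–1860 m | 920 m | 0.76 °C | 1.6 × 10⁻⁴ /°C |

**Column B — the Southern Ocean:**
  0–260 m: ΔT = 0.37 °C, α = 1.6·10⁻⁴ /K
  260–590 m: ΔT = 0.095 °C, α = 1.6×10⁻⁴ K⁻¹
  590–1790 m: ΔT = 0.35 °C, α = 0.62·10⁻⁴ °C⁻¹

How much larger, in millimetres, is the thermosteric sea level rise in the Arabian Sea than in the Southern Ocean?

Δh_A − Δh_B ≈ 293 mm

A Layer 1: 3.4×10⁻⁴ × 110 × 1.2 = 0.04488 m
A Layer 2: 830 × 1 × 2.2×10⁻⁴ = 0.18260 m
A 920 × 0.76 × 1.6×10⁻⁴ = 0.111872 m
A total: 0.339352 m
B 0.37 × 260 × 1.6×10⁻⁴ = 0.015392 m
B Layer 2: 1.6×10⁻⁴ × 330 × 0.095 = 0.005016 m
B 0.62×10⁻⁴ × 1200 × 0.35 = 0.02604 m
B total: 0.046448 m
Difference: 0.339352 − 0.046448 = 0.292904 m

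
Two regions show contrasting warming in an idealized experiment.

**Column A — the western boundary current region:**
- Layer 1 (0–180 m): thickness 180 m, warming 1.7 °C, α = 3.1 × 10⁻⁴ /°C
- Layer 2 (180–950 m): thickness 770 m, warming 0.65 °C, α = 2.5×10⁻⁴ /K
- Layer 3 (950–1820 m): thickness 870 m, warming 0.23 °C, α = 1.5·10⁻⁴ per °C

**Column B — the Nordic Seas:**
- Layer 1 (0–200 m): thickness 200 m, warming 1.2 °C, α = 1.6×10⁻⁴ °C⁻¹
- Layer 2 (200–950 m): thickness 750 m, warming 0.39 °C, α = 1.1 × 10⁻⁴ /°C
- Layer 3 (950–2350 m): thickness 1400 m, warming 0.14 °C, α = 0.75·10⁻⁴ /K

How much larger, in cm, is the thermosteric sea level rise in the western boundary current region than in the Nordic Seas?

A 0–180 m: 180 × 3.1×10⁻⁴ × 1.7 = 0.09486 m
A 180–950 m: 0.65 × 770 × 2.5×10⁻⁴ = 0.125125 m
A 950–1820 m: 1.5×10⁻⁴ × 870 × 0.23 = 0.030015 m
A total: 0.25000 m
B 1.6×10⁻⁴ × 200 × 1.2 = 0.03840 m
B Layer 2: 750 × 0.39 × 1.1×10⁻⁴ = 0.032175 m
B 0.14 × 1400 × 0.75×10⁻⁴ = 0.01470 m
B total: 0.085275 m
Difference: 0.25000 − 0.085275 = 0.164725 m

Δh_A − Δh_B ≈ 16 cm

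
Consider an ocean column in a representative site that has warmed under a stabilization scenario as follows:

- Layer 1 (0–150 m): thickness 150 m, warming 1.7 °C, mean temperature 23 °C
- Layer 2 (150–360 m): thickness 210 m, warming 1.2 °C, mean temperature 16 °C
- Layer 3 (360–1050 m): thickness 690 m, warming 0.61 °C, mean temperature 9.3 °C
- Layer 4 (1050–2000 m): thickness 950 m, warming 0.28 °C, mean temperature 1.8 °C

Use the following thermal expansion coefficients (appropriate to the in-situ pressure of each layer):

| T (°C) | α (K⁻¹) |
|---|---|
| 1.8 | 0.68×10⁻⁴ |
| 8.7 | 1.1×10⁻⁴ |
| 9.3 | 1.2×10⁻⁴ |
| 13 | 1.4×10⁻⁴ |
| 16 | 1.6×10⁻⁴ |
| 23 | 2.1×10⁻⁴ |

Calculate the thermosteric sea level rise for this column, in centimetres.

Layer 1 at 23 °C → α = 2.1×10⁻⁴ K⁻¹
Layer 2 at 16 °C → α = 1.6×10⁻⁴ K⁻¹
Layer 3 at 9.3 °C → α = 1.2×10⁻⁴ K⁻¹
Layer 4 at 1.8 °C → α = 0.68×10⁻⁴ K⁻¹
Layer 1: 150 × 2.1×10⁻⁴ × 1.7 = 0.05355 m
1.6×10⁻⁴ × 1.2 × 210 = 0.04032 m
360–1050 m: 690 × 1.2×10⁻⁴ × 0.61 = 0.050508 m
1050–2000 m: 0.28 × 0.68×10⁻⁴ × 950 = 0.018088 m
Δh = 0.05355 + 0.04032 + 0.050508 + 0.018088 = 0.162466 m ≈ 16 cm

Δh = 16 cm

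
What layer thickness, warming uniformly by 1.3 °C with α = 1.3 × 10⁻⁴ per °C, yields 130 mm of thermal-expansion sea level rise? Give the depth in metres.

H = Δh/(αΔT) = 0.13 / (1.3×10⁻⁴ × 1.3) ≈ 769.2 m

H ≈ 770 m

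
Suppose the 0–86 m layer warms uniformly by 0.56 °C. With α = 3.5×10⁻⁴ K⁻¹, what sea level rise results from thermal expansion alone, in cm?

1.7 cm

Δh = αΔT·H = 3.5×10⁻⁴ × 0.56 × 86 = 0.016856 m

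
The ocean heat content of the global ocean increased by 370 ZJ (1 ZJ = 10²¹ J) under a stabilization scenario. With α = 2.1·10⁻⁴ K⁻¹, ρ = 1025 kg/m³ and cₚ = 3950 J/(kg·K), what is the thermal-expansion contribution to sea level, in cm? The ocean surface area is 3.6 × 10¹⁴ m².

Per unit area: Q = 370×10²¹ / (3.6×10¹⁴) ≈ 1.028×10⁹ J/m²
Δh = αQ/(ρcₚ) = 2.1×10⁻⁴ × 1.028×10⁹ / (1025 × 3950) ≈ 0.05332 m

5.33 cm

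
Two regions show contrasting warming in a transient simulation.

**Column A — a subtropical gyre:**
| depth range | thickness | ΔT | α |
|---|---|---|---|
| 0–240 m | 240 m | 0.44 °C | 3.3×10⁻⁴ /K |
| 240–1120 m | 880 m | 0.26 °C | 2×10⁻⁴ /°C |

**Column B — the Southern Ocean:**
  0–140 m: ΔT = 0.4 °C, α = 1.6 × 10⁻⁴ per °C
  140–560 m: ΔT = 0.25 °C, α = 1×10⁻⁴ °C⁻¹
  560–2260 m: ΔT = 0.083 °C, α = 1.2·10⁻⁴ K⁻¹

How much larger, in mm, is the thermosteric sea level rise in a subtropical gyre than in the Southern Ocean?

A Layer 1: 3.3×10⁻⁴ × 0.44 × 240 = 0.034848 m
A 240–1120 m: 2×10⁻⁴ × 0.26 × 880 = 0.04576 m
A total: 0.080608 m
B 0.4 × 1.6×10⁻⁴ × 140 = 0.00896 m
B Layer 2: 0.25 × 420 × 1×10⁻⁴ = 0.01050 m
B 1700 × 0.083 × 1.2×10⁻⁴ = 0.016932 m
B total: 0.036392 m
Difference: 0.080608 − 0.036392 = 0.044216 m

44 mm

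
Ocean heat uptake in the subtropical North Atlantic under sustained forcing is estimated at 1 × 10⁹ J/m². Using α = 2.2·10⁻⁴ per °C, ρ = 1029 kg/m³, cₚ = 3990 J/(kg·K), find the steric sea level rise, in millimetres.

Δh = αQ/(ρcₚ) = 2.2×10⁻⁴ × 1×10⁹ / (1029 × 3990) ≈ 0.053584 m

about 53.6 mm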